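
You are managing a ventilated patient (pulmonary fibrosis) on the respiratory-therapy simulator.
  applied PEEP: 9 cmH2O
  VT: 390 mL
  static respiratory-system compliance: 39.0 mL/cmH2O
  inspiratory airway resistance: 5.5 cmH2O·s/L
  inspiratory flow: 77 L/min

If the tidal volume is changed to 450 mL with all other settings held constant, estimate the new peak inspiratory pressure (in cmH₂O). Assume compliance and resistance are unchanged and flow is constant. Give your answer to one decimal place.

Flow: 77 L/min ÷ 60 = 1.2833 L/s.
PIP = Vt/C + R·V̇ + PEEP (constant-flow equation of motion).
Only the elastic term changes: ΔPIP = ΔVt / C = (450 − 390) / 39.0 = 1.538 cmH2O.
Original PIP = 390/39.0 + 5.5×1.2833 + 9 = 26.058 cmH2O; new PIP = 26.058 + (1.538) = 27.596 cmH2O.

27.6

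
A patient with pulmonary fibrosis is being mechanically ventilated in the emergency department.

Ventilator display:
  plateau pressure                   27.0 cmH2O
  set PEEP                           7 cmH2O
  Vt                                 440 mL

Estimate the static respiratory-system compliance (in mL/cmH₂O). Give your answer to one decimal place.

22.0

Cstat = Vt / (Pplat − PEEP) = 440 / (27.0 − 7) = 440 / 20.0 = 22.0 mL/cmH2O.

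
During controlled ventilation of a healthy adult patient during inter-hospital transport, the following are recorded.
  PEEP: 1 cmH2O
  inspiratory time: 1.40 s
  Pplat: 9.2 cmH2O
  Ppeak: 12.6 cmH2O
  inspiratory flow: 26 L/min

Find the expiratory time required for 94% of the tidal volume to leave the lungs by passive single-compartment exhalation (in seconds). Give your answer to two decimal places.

1.63

Flow: 26 L/min ÷ 60 = 0.4333 L/s.
Vt = flow × Ti = 0.4333 L/s × 1.40 s × 1000 mL/L = 606.62 mL.
R = (PIP − Pplat)/V̇ = (12.6 − 9.2) / 0.4333 = 3.4/0.4333 = 7.847 cmH2O·s/L.
C = Vt/(Pplat − PEEP) = 606.62 / (9.2 − 1) = 606.62/8.2 = 73.978 mL/cmH2O.
τ = R × C = 7.847 × 0.07398 L/cmH2O = 0.5805 s.
t = −τ·ln(1 − 0.94) = −0.5805·ln(0.06) = 1.633 s.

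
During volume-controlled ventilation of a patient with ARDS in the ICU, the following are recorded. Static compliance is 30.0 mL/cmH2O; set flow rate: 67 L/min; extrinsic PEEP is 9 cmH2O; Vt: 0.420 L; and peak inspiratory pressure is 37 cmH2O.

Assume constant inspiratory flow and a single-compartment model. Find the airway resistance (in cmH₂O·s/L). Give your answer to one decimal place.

Flow: 67 L/min ÷ 60 = 1.1167 L/s.
Equation of motion (constant flow): PIP = Vt/C + R·V̇ + PEEP.
R·V̇ = PIP − Vt/C − PEEP = 37 − 420/30.0 − 9 = 37 − 14.0 − 9 = 14.0 cmH2O.
R = 14.0 / 1.1167 = 12.537 cmH2O·s/L.

12.5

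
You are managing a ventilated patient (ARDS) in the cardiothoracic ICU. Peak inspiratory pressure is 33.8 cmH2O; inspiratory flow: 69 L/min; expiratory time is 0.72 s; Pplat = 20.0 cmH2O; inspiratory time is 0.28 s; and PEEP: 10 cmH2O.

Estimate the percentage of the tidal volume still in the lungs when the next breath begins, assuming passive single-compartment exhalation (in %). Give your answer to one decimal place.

15.5

Flow: 69 L/min ÷ 60 = 1.15 L/s.
Vt = flow × Ti = 1.15 L/s × 0.28 s × 1000 mL/L = 322.0 mL.
R = (PIP − Pplat)/V̇ = (33.8 − 20.0) / 1.15 = 13.8/1.15 = 12.0 cmH2O·s/L.
C = Vt/(Pplat − PEEP) = 322.0 / (20.0 − 10) = 322.0/10.0 = 32.2 mL/cmH2O.
τ = R × C = 12.0 × 0.0322 L/cmH2O = 0.3864 s.
Fraction remaining at end-expiration = e^(−Te/τ) = e^(−0.72/0.3864) = 0.1552 → 15.52%.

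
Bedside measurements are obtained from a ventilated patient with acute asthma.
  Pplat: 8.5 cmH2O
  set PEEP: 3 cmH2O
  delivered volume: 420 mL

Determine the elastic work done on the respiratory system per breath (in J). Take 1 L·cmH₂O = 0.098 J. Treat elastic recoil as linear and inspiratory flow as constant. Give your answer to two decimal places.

Elastic work ≈ ½ × (Pplat − PEEP) × Vt = 0.5 × (8.5 − 3) × 0.420 L = 0.5 × 5.5 × 0.420 = 1.155 L·cmH2O.
× 0.098 J/(L·cmH2O) → 0.1132 J.

0.11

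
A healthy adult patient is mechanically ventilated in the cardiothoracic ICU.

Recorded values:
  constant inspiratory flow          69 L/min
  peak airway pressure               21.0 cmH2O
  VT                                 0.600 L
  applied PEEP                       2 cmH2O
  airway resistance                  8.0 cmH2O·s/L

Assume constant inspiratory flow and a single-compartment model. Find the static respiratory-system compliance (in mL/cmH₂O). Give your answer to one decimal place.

61.2

Flow: 69 L/min ÷ 60 = 1.15 L/s.
Equation of motion (constant flow): PIP = Vt/C + R·V̇ + PEEP.
Vt/C = PIP − R·V̇ − PEEP = 21.0 − 8.0×1.15 − 2 = 21.0 − 9.2 − 2 = 9.8 cmH2O.
C = Vt / 9.8 = 600 / 9.8 = 61.224 mL/cmH2O.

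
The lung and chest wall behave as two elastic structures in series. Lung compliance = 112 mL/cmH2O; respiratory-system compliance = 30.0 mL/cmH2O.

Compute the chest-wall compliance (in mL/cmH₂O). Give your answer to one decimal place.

1/Ccw = 1/Crs − 1/CL.
1/Ccw = 1/30.0 − 1/112 = 0.0244.
Ccw = 40.984 mL/cmH2O.

41.0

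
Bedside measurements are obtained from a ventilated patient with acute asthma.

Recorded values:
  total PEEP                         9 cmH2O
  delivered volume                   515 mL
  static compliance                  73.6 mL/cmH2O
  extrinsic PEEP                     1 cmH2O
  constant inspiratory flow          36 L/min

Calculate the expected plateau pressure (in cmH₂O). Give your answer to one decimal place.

End-expiratory occlusion gives total PEEP = 9 cmH2O (intrinsic PEEP = 9 − 1 = 8). Use total PEEP for the elastic gradient.
Pplat = PEEPtotal + Vt / Cstat = 9 + 515 / 73.6 = 9 + 6.997 = 15.997 cmH2O.

16.0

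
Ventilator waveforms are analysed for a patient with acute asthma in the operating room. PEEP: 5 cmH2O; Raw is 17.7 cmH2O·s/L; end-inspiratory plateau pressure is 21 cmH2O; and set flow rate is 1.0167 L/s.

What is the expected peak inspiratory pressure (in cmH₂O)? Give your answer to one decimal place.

PIP = Pplat + Raw × flow = 21 + 17.7 × 1.0167 = 21 + 17.996 = 38.996 cmH2O.

39.0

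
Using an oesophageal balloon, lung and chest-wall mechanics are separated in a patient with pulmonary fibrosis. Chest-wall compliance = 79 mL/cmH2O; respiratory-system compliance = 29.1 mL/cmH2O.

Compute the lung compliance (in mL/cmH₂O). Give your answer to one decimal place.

1/CL = 1/Crs − 1/Ccw.
1/CL = 1/29.1 − 1/79 = 0.02171.
CL = 46.062 mL/cmH2O.

46.1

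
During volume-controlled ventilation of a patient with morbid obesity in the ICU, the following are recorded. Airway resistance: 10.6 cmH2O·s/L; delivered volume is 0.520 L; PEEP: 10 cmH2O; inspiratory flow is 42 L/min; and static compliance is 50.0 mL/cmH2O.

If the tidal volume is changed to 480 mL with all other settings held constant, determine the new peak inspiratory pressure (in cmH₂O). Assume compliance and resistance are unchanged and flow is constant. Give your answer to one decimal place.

Flow: 42 L/min ÷ 60 = 0.7 L/s.
PIP = Vt/C + R·V̇ + PEEP (constant-flow equation of motion).
Only the elastic term changes: ΔPIP = ΔVt / C = (480 − 520) / 50.0 = -0.8 cmH2O.
Original PIP = 520/50.0 + 10.6×0.7 + 10 = 27.82 cmH2O; new PIP = 27.82 + (-0.8) = 27.02 cmH2O.

27.0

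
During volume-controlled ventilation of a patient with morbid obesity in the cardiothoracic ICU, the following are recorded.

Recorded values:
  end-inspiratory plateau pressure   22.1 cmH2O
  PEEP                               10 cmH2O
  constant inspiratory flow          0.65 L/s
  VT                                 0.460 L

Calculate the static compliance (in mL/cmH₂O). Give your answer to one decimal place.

Cstat = Vt / (Pplat − PEEP) = 460 / (22.1 − 10) = 460 / 12.1 = 38.017 mL/cmH2O.

38.0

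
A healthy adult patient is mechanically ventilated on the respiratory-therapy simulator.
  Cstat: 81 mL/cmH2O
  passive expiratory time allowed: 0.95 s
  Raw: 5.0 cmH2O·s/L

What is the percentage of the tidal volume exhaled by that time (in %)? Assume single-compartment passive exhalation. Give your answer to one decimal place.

τ = R × C = 5.0 × 81 mL/cmH2O = 5.0 × 0.081 L/cmH2O = 0.405 s.
Passive exhalation: V(t)/V₀ = e^(−t/τ) = e^(−0.95/0.405) = 0.09578.
Fraction exhaled = 1 − 0.09578 = 0.9042 → 90.42%.

90.4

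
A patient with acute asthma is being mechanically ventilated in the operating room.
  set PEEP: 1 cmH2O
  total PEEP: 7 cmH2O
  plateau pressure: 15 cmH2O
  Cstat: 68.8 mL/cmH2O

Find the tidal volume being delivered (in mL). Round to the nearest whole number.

End-expiratory occlusion gives total PEEP = 7 cmH2O (intrinsic PEEP = 7 − 1 = 6). Use total PEEP for the elastic gradient.
Vt = Cstat × (Pplat − PEEPtotal) = 68.8 × (15 − 7) = 68.8 × 8.0 = 550.4 mL.

550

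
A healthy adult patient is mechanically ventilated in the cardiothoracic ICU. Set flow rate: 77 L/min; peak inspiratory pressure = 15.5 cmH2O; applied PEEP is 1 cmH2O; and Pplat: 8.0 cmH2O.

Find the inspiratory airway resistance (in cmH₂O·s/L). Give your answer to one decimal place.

Flow: 77 L/min ÷ 60 = 1.2833 L/s.
Raw = (PIP − Pplat) / flow = (15.5 − 8.0) / 1.2833 = 7.5 / 1.2833 = 5.844 cmH2O·s/L.

5.8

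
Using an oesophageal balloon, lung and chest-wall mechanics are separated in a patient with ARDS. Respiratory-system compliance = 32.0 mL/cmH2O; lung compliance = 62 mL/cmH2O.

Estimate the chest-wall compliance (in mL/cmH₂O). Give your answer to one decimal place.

1/Ccw = 1/Crs − 1/CL.
1/Ccw = 1/32.0 − 1/62 = 0.01512.
Ccw = 66.138 mL/cmH2O.

66.1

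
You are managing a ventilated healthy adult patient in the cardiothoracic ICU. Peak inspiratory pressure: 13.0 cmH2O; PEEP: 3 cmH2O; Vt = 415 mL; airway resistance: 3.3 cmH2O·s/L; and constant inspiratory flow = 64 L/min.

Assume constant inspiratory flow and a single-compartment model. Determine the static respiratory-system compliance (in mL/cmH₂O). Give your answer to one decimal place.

64.0

Flow: 64 L/min ÷ 60 = 1.0667 L/s.
Equation of motion (constant flow): PIP = Vt/C + R·V̇ + PEEP.
Vt/C = PIP − R·V̇ − PEEP = 13.0 − 3.3×1.0667 − 3 = 13.0 − 3.52 − 3 = 6.48 cmH2O.
C = Vt / 6.48 = 415 / 6.48 = 64.043 mL/cmH2O.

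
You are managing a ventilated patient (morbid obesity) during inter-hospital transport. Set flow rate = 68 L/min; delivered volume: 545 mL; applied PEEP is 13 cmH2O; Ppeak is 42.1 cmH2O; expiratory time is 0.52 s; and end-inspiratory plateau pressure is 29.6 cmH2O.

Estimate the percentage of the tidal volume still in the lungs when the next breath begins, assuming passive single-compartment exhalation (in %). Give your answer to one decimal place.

Flow: 68 L/min ÷ 60 = 1.1333 L/s.
R = (PIP − Pplat)/V̇ = (42.1 − 29.6) / 1.1333 = 12.5/1.1333 = 11.03 cmH2O·s/L.
C = Vt/(Pplat − PEEP) = 545.0 / (29.6 − 13) = 545.0/16.6 = 32.831 mL/cmH2O.
τ = R × C = 11.03 × 0.03283 L/cmH2O = 0.3621 s.
Fraction remaining at end-expiration = e^(−Te/τ) = e^(−0.52/0.3621) = 0.2379 → 23.79%.

23.8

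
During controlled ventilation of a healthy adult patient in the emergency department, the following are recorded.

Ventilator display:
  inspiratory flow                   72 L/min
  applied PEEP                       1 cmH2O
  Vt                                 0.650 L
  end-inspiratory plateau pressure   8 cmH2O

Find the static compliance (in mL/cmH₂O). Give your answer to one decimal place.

92.9

Cstat = Vt / (Pplat − PEEP) = 650 / (8 − 1) = 650 / 7.0 = 92.857 mL/cmH2O.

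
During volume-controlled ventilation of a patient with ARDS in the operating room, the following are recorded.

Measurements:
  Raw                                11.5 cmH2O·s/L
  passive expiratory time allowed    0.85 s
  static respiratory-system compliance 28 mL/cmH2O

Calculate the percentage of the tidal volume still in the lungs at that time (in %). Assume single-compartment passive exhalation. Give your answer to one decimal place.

τ = R × C = 11.5 × 28 mL/cmH2O = 11.5 × 0.028 L/cmH2O = 0.322 s.
Passive exhalation: V(t)/V₀ = e^(−t/τ) = e^(−0.85/0.322) = 0.07138.
Fraction remaining = 0.07138 → 7.138%.

7.1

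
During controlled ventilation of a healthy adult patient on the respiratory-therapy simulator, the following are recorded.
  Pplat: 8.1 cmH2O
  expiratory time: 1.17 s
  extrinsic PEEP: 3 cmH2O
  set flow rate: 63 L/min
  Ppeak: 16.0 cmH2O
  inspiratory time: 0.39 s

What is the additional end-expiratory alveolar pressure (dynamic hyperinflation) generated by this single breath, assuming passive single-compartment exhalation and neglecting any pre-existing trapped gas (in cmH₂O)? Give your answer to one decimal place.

Flow: 63 L/min ÷ 60 = 1.05 L/s.
Vt = flow × Ti = 1.05 L/s × 0.39 s × 1000 mL/L = 409.5 mL.
R = (PIP − Pplat)/V̇ = (16.0 − 8.1) / 1.05 = 7.9/1.05 = 7.524 cmH2O·s/L.
C = Vt/(Pplat − PEEP) = 409.5 / (8.1 − 3) = 409.5/5.1 = 80.294 mL/cmH2O.
τ = R × C = 7.524 × 0.08029 L/cmH2O = 0.6041 s.
Fraction remaining = e^(−Te/τ) = e^(−1.17/0.6041) = 0.1442; trapped volume = 409.5 × 0.1442 = 59.05 mL.
Additional alveolar pressure from trapping ≈ V_trapped / C = 59.05 / 80.294 = 0.7354 cmH2O.

0.7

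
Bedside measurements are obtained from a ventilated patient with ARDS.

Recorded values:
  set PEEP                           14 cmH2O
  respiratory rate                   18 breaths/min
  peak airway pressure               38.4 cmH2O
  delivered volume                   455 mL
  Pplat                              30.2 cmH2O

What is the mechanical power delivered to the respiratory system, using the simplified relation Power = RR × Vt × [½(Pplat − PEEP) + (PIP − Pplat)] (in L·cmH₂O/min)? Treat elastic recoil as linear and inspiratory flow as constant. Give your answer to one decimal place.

133.5

Per-breath work = Vt × [½(Pplat−PEEP) + (PIP−Pplat)] = 0.455 × [0.5×16.2 + 8.2] = 0.455 × 16.3 = 7.417 L·cmH2O.
Power = 18 × 7.417 = 133.51 L·cmH2O/min.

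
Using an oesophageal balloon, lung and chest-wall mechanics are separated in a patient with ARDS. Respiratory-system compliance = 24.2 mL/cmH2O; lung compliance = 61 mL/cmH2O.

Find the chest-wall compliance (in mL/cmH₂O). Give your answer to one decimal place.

1/Ccw = 1/Crs − 1/CL.
1/Ccw = 1/24.2 − 1/61 = 0.02493.
Ccw = 40.112 mL/cmH2O.

40.1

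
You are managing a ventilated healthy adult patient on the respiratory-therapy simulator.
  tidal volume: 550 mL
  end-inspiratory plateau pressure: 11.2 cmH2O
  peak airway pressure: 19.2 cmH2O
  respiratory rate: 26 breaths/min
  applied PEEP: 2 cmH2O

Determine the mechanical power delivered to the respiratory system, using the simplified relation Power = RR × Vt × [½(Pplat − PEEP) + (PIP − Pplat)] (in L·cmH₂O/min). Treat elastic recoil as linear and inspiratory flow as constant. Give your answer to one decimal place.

Per-breath work = Vt × [½(Pplat−PEEP) + (PIP−Pplat)] = 0.550 × [0.5×9.2 + 8.0] = 0.550 × 12.6 = 6.93 L·cmH2O.
Power = 26 × 6.93 = 180.18 L·cmH2O/min.

180.2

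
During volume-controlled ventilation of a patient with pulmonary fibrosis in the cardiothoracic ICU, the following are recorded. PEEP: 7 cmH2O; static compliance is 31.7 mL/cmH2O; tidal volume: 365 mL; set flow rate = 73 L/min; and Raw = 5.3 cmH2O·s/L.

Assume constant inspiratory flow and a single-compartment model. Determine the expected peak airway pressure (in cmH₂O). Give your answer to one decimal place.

Flow: 73 L/min ÷ 60 = 1.2167 L/s.
Equation of motion (constant flow): PIP = Vt/C + R·V̇ + PEEP.
PIP = 365/31.7 + 5.3×1.2167 + 7 = 11.514 + 6.449 + 7 = 24.963 cmH2O.

25.0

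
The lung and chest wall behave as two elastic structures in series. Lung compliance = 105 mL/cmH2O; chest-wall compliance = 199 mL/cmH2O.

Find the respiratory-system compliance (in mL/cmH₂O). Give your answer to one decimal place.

Lung and chest wall are elastances in series: 1/Crs = 1/CL + 1/Ccw.
1/Crs = 1/105 + 1/199 = 0.01455.
Crs = 68.729 mL/cmH2O.

68.7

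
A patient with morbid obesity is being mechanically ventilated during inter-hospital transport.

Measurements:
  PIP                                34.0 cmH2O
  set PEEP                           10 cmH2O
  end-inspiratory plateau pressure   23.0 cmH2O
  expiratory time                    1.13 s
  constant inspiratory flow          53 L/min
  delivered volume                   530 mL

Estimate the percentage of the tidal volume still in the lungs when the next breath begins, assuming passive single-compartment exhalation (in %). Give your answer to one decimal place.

10.8

Flow: 53 L/min ÷ 60 = 0.8833 L/s.
R = (PIP − Pplat)/V̇ = (34.0 − 23.0) / 0.8833 = 11.0/0.8833 = 12.453 cmH2O·s/L.
C = Vt/(Pplat − PEEP) = 530.0 / (23.0 − 10) = 530.0/13.0 = 40.769 mL/cmH2O.
τ = R × C = 12.453 × 0.04077 L/cmH2O = 0.5077 s.
Fraction remaining at end-expiration = e^(−Te/τ) = e^(−1.13/0.5077) = 0.108 → 10.8%.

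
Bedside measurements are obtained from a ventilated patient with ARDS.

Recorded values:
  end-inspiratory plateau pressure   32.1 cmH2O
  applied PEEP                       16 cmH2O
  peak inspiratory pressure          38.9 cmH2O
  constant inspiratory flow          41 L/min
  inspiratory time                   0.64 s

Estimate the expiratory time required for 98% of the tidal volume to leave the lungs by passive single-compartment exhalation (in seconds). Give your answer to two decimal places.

1.06

Flow: 41 L/min ÷ 60 = 0.6833 L/s.
Vt = flow × Ti = 0.6833 L/s × 0.64 s × 1000 mL/L = 437.31 mL.
R = (PIP − Pplat)/V̇ = (38.9 − 32.1) / 0.6833 = 6.8/0.6833 = 9.952 cmH2O·s/L.
C = Vt/(Pplat − PEEP) = 437.31 / (32.1 − 16) = 437.31/16.1 = 27.162 mL/cmH2O.
τ = R × C = 9.952 × 0.02716 L/cmH2O = 0.2703 s.
t = −τ·ln(1 − 0.98) = −0.2703·ln(0.02) = 1.057 s.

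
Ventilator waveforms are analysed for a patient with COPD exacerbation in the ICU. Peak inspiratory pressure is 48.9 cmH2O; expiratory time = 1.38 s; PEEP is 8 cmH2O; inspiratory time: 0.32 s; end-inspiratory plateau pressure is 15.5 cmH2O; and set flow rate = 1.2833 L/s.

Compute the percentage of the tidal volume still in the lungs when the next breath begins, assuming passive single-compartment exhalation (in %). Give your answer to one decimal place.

Vt = flow × Ti = 1.2833 L/s × 0.32 s × 1000 mL/L = 410.66 mL.
R = (PIP − Pplat)/V̇ = (48.9 − 15.5) / 1.2833 = 33.4/1.2833 = 26.027 cmH2O·s/L.
C = Vt/(Pplat − PEEP) = 410.66 / (15.5 − 8) = 410.66/7.5 = 54.755 mL/cmH2O.
τ = R × C = 26.027 × 0.05476 L/cmH2O = 1.425 s.
Fraction remaining at end-expiration = e^(−Te/τ) = e^(−1.38/1.425) = 0.3797 → 37.97%.

38.0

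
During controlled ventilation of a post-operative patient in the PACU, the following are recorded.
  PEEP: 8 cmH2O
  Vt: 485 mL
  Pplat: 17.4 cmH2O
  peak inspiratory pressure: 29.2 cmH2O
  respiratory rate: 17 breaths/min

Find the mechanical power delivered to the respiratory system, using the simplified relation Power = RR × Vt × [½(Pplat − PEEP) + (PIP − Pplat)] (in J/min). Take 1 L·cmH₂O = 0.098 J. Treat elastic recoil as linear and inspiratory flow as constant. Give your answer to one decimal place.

Per-breath work = Vt × [½(Pplat−PEEP) + (PIP−Pplat)] = 0.485 × [0.5×9.4 + 11.8] = 0.485 × 16.5 = 8.003 L·cmH2O.
Power = 17 × 8.003 = 136.05 L·cmH2O/min.
× 0.098 J/(L·cmH2O) → 13.333 J/min.

13.3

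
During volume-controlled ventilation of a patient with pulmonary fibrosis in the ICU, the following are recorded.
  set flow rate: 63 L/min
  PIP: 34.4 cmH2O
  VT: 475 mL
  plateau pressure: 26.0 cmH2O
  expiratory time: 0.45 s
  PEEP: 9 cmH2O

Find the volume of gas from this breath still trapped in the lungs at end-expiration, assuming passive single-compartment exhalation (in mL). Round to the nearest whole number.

Flow: 63 L/min ÷ 60 = 1.05 L/s.
R = (PIP − Pplat)/V̇ = (34.4 − 26.0) / 1.05 = 8.4/1.05 = 8.0 cmH2O·s/L.
C = Vt/(Pplat − PEEP) = 475.0 / (26.0 − 9) = 475.0/17.0 = 27.941 mL/cmH2O.
τ = R × C = 8.0 × 0.02794 L/cmH2O = 0.2235 s.
Fraction remaining = e^(−Te/τ) = e^(−0.45/0.2235) = 0.1335.
Trapped volume = 475.0 × 0.1335 = 63.413 mL.

63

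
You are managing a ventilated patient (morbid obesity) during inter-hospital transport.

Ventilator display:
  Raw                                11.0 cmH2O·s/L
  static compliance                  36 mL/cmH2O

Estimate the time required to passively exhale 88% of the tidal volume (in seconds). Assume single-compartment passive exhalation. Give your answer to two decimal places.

0.84

τ = R × C = 11.0 × 36 mL/cmH2O = 11.0 × 0.036 L/cmH2O = 0.396 s.
Exhaled fraction f = 1 − e^(−t/τ) → t = −τ·ln(1 − f) = −0.396·ln(0.12) = 0.8396 s.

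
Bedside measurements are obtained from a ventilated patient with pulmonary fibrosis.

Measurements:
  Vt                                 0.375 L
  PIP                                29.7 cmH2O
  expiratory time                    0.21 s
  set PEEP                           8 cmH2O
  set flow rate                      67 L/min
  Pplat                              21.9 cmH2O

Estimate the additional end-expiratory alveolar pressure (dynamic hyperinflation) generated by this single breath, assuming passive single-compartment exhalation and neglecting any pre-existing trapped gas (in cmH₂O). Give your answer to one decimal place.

4.6

Flow: 67 L/min ÷ 60 = 1.1167 L/s.
R = (PIP − Pplat)/V̇ = (29.7 − 21.9) / 1.1167 = 7.8/1.1167 = 6.985 cmH2O·s/L.
C = Vt/(Pplat − PEEP) = 375.0 / (21.9 − 8) = 375.0/13.9 = 26.978 mL/cmH2O.
τ = R × C = 6.985 × 0.02698 L/cmH2O = 0.1885 s.
Fraction remaining = e^(−Te/τ) = e^(−0.21/0.1885) = 0.3282; trapped volume = 375.0 × 0.3282 = 123.08 mL.
Additional alveolar pressure from trapping ≈ V_trapped / C = 123.08 / 26.978 = 4.562 cmH2O.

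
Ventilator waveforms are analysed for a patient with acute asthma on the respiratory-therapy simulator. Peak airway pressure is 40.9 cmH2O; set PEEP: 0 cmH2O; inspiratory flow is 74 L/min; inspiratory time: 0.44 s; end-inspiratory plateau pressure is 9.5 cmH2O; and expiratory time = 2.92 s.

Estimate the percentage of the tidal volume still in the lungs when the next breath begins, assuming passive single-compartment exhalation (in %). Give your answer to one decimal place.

13.4

Flow: 74 L/min ÷ 60 = 1.2333 L/s.
Vt = flow × Ti = 1.2333 L/s × 0.44 s × 1000 mL/L = 542.65 mL.
R = (PIP − Pplat)/V̇ = (40.9 − 9.5) / 1.2333 = 31.4/1.2333 = 25.46 cmH2O·s/L.
C = Vt/(Pplat − PEEP) = 542.65 / (9.5 − 0) = 542.65/9.5 = 57.121 mL/cmH2O.
τ = R × C = 25.46 × 0.05712 L/cmH2O = 1.454 s.
Fraction remaining at end-expiration = e^(−Te/τ) = e^(−2.92/1.454) = 0.1342 → 13.42%.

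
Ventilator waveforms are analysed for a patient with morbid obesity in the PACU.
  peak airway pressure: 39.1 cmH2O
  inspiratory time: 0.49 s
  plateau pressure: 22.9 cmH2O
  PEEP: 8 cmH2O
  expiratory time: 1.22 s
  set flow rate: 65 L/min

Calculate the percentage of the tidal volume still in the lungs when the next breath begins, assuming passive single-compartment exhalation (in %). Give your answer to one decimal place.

10.1

Flow: 65 L/min ÷ 60 = 1.0833 L/s.
Vt = flow × Ti = 1.0833 L/s × 0.49 s × 1000 mL/L = 530.82 mL.
R = (PIP − Pplat)/V̇ = (39.1 − 22.9) / 1.0833 = 16.2/1.0833 = 14.954 cmH2O·s/L.
C = Vt/(Pplat − PEEP) = 530.82 / (22.9 − 8) = 530.82/14.9 = 35.626 mL/cmH2O.
τ = R × C = 14.954 × 0.03563 L/cmH2O = 0.5328 s.
Fraction remaining at end-expiration = e^(−Te/τ) = e^(−1.22/0.5328) = 0.1013 → 10.13%.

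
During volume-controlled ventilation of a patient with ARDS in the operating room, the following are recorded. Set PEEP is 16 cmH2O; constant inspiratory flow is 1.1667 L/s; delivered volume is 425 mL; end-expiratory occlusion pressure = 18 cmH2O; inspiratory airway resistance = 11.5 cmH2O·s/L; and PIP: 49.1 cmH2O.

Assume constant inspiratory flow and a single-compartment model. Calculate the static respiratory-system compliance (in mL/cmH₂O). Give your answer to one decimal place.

Total PEEP = 18 cmH2O (set 16 + intrinsic 2); this is the baseline alveolar pressure.
Equation of motion (constant flow): PIP = Vt/C + R·V̇ + PEEP.
Vt/C = PIP − R·V̇ − PEEP = 49.1 − 11.5×1.1667 − 18 = 49.1 − 13.417 − 18 = 17.683 cmH2O.
C = Vt / 17.683 = 425 / 17.683 = 24.034 mL/cmH2O.

24.0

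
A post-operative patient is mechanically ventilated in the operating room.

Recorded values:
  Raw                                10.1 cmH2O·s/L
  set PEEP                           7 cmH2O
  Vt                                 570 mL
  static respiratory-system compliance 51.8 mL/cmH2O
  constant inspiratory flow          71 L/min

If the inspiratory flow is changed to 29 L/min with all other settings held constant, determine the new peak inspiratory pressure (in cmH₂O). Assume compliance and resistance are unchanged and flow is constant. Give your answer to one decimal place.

22.9

Flow: 71 L/min ÷ 60 = 1.1833 L/s.
New flow: 29 L/min ÷ 60 = 0.4833 L/s.
PIP = Vt/C + R·V̇ + PEEP (constant-flow equation of motion).
Only the resistive term changes: ΔPIP = R × ΔV̇ = 10.1 × (0.4833 − 1.1833) = 10.1 × -0.7 = -7.07 cmH2O.
Original PIP = 570/51.8 + 10.1×1.1833 + 7 = 29.955 cmH2O; new PIP = 29.955 + (-7.07) = 22.885 cmH2O.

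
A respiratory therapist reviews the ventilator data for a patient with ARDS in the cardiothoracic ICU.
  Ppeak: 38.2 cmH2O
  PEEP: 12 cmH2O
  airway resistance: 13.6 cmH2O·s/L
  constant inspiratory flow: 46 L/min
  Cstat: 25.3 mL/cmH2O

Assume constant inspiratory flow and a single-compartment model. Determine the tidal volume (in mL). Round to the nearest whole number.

399

Flow: 46 L/min ÷ 60 = 0.7667 L/s.
Equation of motion (constant flow): PIP = Vt/C + R·V̇ + PEEP.
Vt/C = PIP − R·V̇ − PEEP = 38.2 − 10.427 − 12 = 15.773 cmH2O.
Vt = C × 15.773 = 25.3 × 15.773 = 399.06 mL.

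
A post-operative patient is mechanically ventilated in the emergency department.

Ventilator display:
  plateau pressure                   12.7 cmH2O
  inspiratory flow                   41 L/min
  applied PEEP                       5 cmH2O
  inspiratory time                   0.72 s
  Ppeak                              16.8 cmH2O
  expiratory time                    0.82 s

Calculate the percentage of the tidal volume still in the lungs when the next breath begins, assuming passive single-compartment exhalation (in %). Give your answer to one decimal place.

Flow: 41 L/min ÷ 60 = 0.6833 L/s.
Vt = flow × Ti = 0.6833 L/s × 0.72 s × 1000 mL/L = 491.98 mL.
R = (PIP − Pplat)/V̇ = (16.8 − 12.7) / 0.6833 = 4.1/0.6833 = 6.0 cmH2O·s/L.
C = Vt/(Pplat − PEEP) = 491.98 / (12.7 − 5) = 491.98/7.7 = 63.894 mL/cmH2O.
τ = R × C = 6.0 × 0.06389 L/cmH2O = 0.3833 s.
Fraction remaining at end-expiration = e^(−Te/τ) = e^(−0.82/0.3833) = 0.1177 → 11.77%.

11.8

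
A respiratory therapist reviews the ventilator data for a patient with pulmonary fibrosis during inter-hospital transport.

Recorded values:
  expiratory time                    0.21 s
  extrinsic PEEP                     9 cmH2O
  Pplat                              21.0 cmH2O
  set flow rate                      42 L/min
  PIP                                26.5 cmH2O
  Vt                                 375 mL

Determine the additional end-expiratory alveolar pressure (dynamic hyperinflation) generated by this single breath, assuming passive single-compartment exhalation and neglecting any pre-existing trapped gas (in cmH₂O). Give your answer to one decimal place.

Flow: 42 L/min ÷ 60 = 0.7 L/s.
R = (PIP − Pplat)/V̇ = (26.5 − 21.0) / 0.7 = 5.5/0.7 = 7.857 cmH2O·s/L.
C = Vt/(Pplat − PEEP) = 375.0 / (21.0 − 9) = 375.0/12.0 = 31.25 mL/cmH2O.
τ = R × C = 7.857 × 0.03125 L/cmH2O = 0.2455 s.
Fraction remaining = e^(−Te/τ) = e^(−0.21/0.2455) = 0.4251; trapped volume = 375.0 × 0.4251 = 159.41 mL.
Additional alveolar pressure from trapping ≈ V_trapped / C = 159.41 / 31.25 = 5.101 cmH2O.

5.1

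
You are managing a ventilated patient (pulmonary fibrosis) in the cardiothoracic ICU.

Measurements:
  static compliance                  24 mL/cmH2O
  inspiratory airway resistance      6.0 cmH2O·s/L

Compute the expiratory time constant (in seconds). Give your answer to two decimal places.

τ = R × C = 6.0 × 24 mL/cmH2O = 6.0 × 0.024 L/cmH2O = 0.144 s.

0.14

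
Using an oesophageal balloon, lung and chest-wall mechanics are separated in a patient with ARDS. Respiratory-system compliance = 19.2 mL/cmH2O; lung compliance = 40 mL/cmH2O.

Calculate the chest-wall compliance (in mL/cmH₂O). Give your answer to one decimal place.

36.9

1/Ccw = 1/Crs − 1/CL.
1/Ccw = 1/19.2 − 1/40 = 0.02708.
Ccw = 36.928 mL/cmH2O.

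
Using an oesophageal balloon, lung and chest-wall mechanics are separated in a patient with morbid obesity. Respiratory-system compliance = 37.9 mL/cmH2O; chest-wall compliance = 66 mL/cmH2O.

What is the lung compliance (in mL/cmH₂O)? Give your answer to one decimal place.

89.0

1/CL = 1/Crs − 1/Ccw.
1/CL = 1/37.9 − 1/66 = 0.01123.
CL = 89.047 mL/cmH2O.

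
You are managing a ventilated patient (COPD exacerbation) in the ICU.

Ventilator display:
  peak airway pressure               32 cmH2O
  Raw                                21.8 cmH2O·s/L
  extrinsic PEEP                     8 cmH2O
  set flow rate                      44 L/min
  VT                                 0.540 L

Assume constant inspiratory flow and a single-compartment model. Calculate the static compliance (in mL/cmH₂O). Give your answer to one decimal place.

67.4

Flow: 44 L/min ÷ 60 = 0.7333 L/s.
Equation of motion (constant flow): PIP = Vt/C + R·V̇ + PEEP.
Vt/C = PIP − R·V̇ − PEEP = 32 − 21.8×0.7333 − 8 = 32 − 15.986 − 8 = 8.014 cmH2O.
C = Vt / 8.014 = 540 / 8.014 = 67.382 mL/cmH2O.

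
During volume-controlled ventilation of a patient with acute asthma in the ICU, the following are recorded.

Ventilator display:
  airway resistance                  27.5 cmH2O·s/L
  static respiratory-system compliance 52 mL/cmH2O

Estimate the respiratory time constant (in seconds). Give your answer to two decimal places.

τ = R × C = 27.5 × 52 mL/cmH2O = 27.5 × 0.052 L/cmH2O = 1.43 s.

1.43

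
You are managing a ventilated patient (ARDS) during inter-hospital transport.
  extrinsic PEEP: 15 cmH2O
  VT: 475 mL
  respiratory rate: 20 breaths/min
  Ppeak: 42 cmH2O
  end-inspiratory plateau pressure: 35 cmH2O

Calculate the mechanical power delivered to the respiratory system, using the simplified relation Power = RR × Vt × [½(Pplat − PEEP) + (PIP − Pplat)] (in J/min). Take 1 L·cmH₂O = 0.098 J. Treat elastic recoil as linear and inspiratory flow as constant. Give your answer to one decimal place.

Per-breath work = Vt × [½(Pplat−PEEP) + (PIP−Pplat)] = 0.475 × [0.5×20.0 + 7.0] = 0.475 × 17.0 = 8.075 L·cmH2O.
Power = 20 × 8.075 = 161.5 L·cmH2O/min.
× 0.098 J/(L·cmH2O) → 15.827 J/min.

15.8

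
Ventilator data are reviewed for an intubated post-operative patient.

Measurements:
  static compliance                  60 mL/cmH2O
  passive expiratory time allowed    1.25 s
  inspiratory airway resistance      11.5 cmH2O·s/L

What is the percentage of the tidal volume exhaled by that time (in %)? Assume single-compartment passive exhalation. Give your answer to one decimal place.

83.7

τ = R × C = 11.5 × 60 mL/cmH2O = 11.5 × 0.060 L/cmH2O = 0.69 s.
Passive exhalation: V(t)/V₀ = e^(−t/τ) = e^(−1.25/0.69) = 0.1634.
Fraction exhaled = 1 − 0.1634 = 0.8366 → 83.66%.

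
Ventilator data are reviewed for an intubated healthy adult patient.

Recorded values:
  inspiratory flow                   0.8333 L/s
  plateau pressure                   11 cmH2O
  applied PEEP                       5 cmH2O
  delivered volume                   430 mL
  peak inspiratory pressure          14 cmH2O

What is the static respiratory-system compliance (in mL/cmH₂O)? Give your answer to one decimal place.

71.7

Cstat = Vt / (Pplat − PEEP) = 430 / (11 − 5) = 430 / 6.0 = 71.667 mL/cmH2O.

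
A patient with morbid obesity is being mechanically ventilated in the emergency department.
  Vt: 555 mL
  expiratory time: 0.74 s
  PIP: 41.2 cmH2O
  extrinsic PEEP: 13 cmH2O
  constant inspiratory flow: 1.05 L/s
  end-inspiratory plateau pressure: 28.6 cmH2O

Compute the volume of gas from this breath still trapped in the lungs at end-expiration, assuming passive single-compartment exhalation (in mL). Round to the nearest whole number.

R = (PIP − Pplat)/V̇ = (41.2 − 28.6) / 1.05 = 12.6/1.05 = 12.0 cmH2O·s/L.
C = Vt/(Pplat − PEEP) = 555.0 / (28.6 − 13) = 555.0/15.6 = 35.577 mL/cmH2O.
τ = R × C = 12.0 × 0.03558 L/cmH2O = 0.427 s.
Fraction remaining = e^(−Te/τ) = e^(−0.74/0.427) = 0.1767.
Trapped volume = 555.0 × 0.1767 = 98.069 mL.

98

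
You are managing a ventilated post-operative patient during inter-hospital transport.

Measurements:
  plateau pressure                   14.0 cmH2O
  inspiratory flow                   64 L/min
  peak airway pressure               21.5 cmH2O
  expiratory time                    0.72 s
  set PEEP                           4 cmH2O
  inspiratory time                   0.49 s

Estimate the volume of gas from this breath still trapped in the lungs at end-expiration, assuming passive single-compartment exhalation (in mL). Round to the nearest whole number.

Flow: 64 L/min ÷ 60 = 1.0667 L/s.
Vt = flow × Ti = 1.0667 L/s × 0.49 s × 1000 mL/L = 522.68 mL.
R = (PIP − Pplat)/V̇ = (21.5 − 14.0) / 1.0667 = 7.5/1.0667 = 7.031 cmH2O·s/L.
C = Vt/(Pplat − PEEP) = 522.68 / (14.0 − 4) = 522.68/10.0 = 52.268 mL/cmH2O.
τ = R × C = 7.031 × 0.05227 L/cmH2O = 0.3675 s.
Fraction remaining = e^(−Te/τ) = e^(−0.72/0.3675) = 0.141.
Trapped volume = 522.68 × 0.141 = 73.698 mL.

74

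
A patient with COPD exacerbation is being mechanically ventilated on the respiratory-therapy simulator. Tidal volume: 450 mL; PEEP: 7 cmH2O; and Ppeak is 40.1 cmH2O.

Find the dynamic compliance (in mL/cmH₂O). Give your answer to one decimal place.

Dynamic compliance = Vt / (PIP − PEEP) = 450 / (40.1 − 7) = 450 / 33.1 = 13.595 mL/cmH2O.

13.6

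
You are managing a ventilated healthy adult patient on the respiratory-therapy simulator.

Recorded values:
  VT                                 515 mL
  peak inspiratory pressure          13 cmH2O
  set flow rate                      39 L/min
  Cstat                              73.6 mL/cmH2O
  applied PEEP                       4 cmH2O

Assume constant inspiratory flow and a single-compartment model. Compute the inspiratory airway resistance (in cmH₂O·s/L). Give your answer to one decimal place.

Flow: 39 L/min ÷ 60 = 0.65 L/s.
Equation of motion (constant flow): PIP = Vt/C + R·V̇ + PEEP.
R·V̇ = PIP − Vt/C − PEEP = 13 − 515/73.6 − 4 = 13 − 6.997 − 4 = 2.003 cmH2O.
R = 2.003 / 0.65 = 3.082 cmH2O·s/L.

3.1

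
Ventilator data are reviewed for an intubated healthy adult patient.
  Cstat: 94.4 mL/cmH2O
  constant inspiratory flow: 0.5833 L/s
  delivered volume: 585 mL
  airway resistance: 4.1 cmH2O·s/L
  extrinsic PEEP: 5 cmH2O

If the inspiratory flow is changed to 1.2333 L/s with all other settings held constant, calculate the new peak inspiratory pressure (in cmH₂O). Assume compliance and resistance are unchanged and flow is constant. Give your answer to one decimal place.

PIP = Vt/C + R·V̇ + PEEP (constant-flow equation of motion).
Only the resistive term changes: ΔPIP = R × ΔV̇ = 4.1 × (1.2333 − 0.5833) = 4.1 × 0.65 = 2.665 cmH2O.
Original PIP = 585/94.4 + 4.1×0.5833 + 5 = 13.589 cmH2O; new PIP = 13.589 + (2.665) = 16.254 cmH2O.

16.3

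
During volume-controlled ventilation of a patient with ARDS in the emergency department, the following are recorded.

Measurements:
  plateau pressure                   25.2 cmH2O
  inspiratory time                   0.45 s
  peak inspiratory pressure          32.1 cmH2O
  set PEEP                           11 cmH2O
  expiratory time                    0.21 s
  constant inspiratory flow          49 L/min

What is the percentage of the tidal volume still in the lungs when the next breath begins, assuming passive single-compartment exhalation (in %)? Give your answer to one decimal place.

38.3

Flow: 49 L/min ÷ 60 = 0.8167 L/s.
Vt = flow × Ti = 0.8167 L/s × 0.45 s × 1000 mL/L = 367.52 mL.
R = (PIP − Pplat)/V̇ = (32.1 − 25.2) / 0.8167 = 6.9/0.8167 = 8.449 cmH2O·s/L.
C = Vt/(Pplat − PEEP) = 367.52 / (25.2 − 11) = 367.52/14.2 = 25.882 mL/cmH2O.
τ = R × C = 8.449 × 0.02588 L/cmH2O = 0.2187 s.
Fraction remaining at end-expiration = e^(−Te/τ) = e^(−0.21/0.2187) = 0.3828 → 38.28%.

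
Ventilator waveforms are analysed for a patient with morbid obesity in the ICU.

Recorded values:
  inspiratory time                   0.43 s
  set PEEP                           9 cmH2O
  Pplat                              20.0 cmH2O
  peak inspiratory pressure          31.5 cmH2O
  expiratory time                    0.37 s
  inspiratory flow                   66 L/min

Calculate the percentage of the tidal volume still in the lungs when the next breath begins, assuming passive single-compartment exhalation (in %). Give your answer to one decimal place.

43.9

Flow: 66 L/min ÷ 60 = 1.1 L/s.
Vt = flow × Ti = 1.1 L/s × 0.43 s × 1000 mL/L = 473.0 mL.
R = (PIP − Pplat)/V̇ = (31.5 − 20.0) / 1.1 = 11.5/1.1 = 10.455 cmH2O·s/L.
C = Vt/(Pplat − PEEP) = 473.0 / (20.0 − 9) = 473.0/11.0 = 43.0 mL/cmH2O.
τ = R × C = 10.455 × 0.043 L/cmH2O = 0.4496 s.
Fraction remaining at end-expiration = e^(−Te/τ) = e^(−0.37/0.4496) = 0.4391 → 43.91%.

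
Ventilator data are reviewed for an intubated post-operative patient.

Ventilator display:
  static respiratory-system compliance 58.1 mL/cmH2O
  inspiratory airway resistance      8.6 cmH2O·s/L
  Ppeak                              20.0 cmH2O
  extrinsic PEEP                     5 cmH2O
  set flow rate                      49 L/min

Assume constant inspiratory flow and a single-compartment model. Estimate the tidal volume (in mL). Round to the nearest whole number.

463

Flow: 49 L/min ÷ 60 = 0.8167 L/s.
Equation of motion (constant flow): PIP = Vt/C + R·V̇ + PEEP.
Vt/C = PIP − R·V̇ − PEEP = 20.0 − 7.024 − 5 = 7.976 cmH2O.
Vt = C × 7.976 = 58.1 × 7.976 = 463.41 mL.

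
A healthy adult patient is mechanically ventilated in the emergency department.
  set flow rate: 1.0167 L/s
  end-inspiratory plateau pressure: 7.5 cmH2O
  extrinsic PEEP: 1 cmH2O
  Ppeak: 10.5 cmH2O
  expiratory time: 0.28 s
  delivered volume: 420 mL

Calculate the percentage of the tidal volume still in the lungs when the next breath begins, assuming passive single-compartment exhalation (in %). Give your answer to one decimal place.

R = (PIP − Pplat)/V̇ = (10.5 − 7.5) / 1.0167 = 3.0/1.0167 = 2.951 cmH2O·s/L.
C = Vt/(Pplat − PEEP) = 420.0 / (7.5 − 1) = 420.0/6.5 = 64.615 mL/cmH2O.
τ = R × C = 2.951 × 0.06462 L/cmH2O = 0.1907 s.
Fraction remaining at end-expiration = e^(−Te/τ) = e^(−0.28/0.1907) = 0.2303 → 23.03%.

23.0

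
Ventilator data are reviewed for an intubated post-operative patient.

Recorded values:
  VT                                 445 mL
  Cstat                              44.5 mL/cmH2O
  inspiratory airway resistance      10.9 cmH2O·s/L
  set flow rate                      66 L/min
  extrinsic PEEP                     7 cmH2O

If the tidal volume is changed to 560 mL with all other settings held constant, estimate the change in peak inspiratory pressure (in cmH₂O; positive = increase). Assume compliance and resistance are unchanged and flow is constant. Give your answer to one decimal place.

2.6

PIP = Vt/C + R·V̇ + PEEP (constant-flow equation of motion).
Only the elastic term changes: ΔPIP = ΔVt / C = (560 − 445) / 44.5 = 2.584 cmH2O.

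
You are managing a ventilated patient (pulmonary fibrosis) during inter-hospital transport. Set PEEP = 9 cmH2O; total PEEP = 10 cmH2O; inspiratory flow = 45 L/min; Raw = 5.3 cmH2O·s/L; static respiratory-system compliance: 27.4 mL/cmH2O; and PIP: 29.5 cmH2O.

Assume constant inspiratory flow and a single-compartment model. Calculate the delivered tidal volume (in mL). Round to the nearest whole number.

Flow: 45 L/min ÷ 60 = 0.75 L/s.
Total PEEP = 10 cmH2O (set 9 + intrinsic 1); this is the baseline alveolar pressure.
Equation of motion (constant flow): PIP = Vt/C + R·V̇ + PEEP.
Vt/C = PIP − R·V̇ − PEEP = 29.5 − 3.975 − 10 = 15.525 cmH2O.
Vt = C × 15.525 = 27.4 × 15.525 = 425.39 mL.

425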